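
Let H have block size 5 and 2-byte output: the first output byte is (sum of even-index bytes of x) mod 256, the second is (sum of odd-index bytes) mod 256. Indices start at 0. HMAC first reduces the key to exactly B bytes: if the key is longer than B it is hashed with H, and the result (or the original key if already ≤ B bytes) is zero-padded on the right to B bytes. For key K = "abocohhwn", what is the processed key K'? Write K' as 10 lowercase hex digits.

15a4000000

|K| = 9 > B = 5, so first hash the key.
H(K): even-index sum = 533 mod 256 = 21; odd-index sum = 420 mod 256 = 164 → 15 a4.
Zero-pad H(K) = 15 a4 to 5 bytes: K' = 15 a4 00 00 00.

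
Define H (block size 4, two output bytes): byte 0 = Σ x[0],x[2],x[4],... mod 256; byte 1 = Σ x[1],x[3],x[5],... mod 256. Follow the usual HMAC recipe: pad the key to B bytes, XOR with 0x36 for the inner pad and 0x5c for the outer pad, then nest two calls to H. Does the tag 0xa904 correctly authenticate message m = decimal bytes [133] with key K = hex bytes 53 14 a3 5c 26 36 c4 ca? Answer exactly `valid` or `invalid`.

valid

Key hex bytes 53 14 a3 5c 26 36 c4 ca is 8 bytes > B = 4, so hash it first: H(key) = e0 70, then zero-pad to 4 bytes: K' = e0 70 00 00.
K' ⊕ ipad = d6 46 36 36; K' ⊕ opad = bc 2c 5c 5c.
Inner hash: even-index sum = 401 mod 256 = 145; odd-index sum = 124 mod 256 = 124 → 91 7c.
Outer hash (recomputed tag): even-index sum = 425 mod 256 = 169; odd-index sum = 260 mod 256 = 4 → a9 04.
Recomputed tag = a904; claimed = a904 → match.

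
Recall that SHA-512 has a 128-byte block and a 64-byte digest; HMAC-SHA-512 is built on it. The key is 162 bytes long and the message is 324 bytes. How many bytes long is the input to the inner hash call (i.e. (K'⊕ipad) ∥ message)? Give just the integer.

452

Key is 162 > 128 bytes, so it is hashed to 64 bytes then zero-padded to 128: |K'| = 128.
Inner input = (K'⊕ipad) ∥ m → 128 + 324 = 452 bytes.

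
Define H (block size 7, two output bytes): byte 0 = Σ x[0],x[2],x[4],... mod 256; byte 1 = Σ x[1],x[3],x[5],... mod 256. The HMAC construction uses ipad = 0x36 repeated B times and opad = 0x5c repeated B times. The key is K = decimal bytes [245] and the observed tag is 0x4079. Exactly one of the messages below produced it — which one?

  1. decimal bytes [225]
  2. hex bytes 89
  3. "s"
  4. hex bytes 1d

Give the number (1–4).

Key decimal bytes [245] = f5 is 1 byte ≤ B = 7; zero-pad to 7 bytes: K' = f5 00 00 00 00 00 00.
K' ⊕ ipad = c3 36 36 36 36 36 36; K' ⊕ opad = a9 5c 5c 5c 5c 5c 5c.
m1: inner = H(c3 36 36 36 36 36 36 e1) = 65 83; tag = H(a9 5c 5c 5c 5c 5c 5c 65 83) = 4079 ← matches
m2: inner = H(c3 36 36 36 36 36 36 89) = 65 2b; tag = H(a9 5c 5c 5c 5c 5c 5c 65 2b) = e879
m3: inner = H(c3 36 36 36 36 36 36 73) = 65 15; tag = H(a9 5c 5c 5c 5c 5c 5c 65 15) = d279
m4: inner = H(c3 36 36 36 36 36 36 1d) = 65 bf; tag = H(a9 5c 5c 5c 5c 5c 5c 65 bf) = 7c79

1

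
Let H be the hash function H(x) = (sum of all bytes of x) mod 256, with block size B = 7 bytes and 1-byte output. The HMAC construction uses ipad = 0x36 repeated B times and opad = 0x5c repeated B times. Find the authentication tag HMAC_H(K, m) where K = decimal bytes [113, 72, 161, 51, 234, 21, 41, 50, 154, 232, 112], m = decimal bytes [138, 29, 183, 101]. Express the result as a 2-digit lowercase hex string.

a3

Key decimal bytes [113, 72, 161, 51, 234, 21, 41, 50, 154, 232, 112] = 71 48 a1 33 ea 15 29 32 9a e8 70 is 11 bytes > B = 7, so hash it first: H(key) = d9, then zero-pad to 7 bytes: K' = d9 00 00 00 00 00 00.
K' ⊕ ipad = ef 36 36 36 36 36 36.  K' ⊕ opad = 85 5c 5c 5c 5c 5c 5c.
Inner input = (K'⊕ipad) ∥ m = ef 36 36 36 36 36 36 ∥ 8a 1d b7 65.
Inner hash: sum = 239+54+54+54+54+54+54+138+29+183+101 = 1014; mod 256 = 246 → f6.
Outer input = (K'⊕opad) ∥ inner = 85 5c 5c 5c 5c 5c 5c ∥ f6.
Outer hash (tag): sum = 133+92+92+92+92+92+92+246 = 931; mod 256 = 163 → a3.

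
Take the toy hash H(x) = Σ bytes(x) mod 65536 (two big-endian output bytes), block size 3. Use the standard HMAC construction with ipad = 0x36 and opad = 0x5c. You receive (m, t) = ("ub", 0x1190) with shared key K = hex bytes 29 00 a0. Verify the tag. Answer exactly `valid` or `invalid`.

Key hex bytes 29 00 a0 is exactly B = 3 bytes: K' = 29 00 a0.
K' ⊕ ipad = 1f 36 96; K' ⊕ opad = 75 5c fc.
Inner hash: sum = 31+54+150+117+98 = 450 → 01 c2.
Outer hash (recomputed tag): sum = 117+92+252+1+194 = 656 → 02 90.
Recomputed tag = 0290; claimed = 1190 → mismatch.

invalid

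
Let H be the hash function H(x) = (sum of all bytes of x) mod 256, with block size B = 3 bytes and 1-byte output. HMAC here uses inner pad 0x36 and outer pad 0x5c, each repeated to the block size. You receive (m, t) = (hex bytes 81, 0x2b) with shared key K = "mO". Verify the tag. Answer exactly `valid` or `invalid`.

Key "mO" = 6d 4f is 2 bytes ≤ B = 3; zero-pad to 3 bytes: K' = 6d 4f 00.
K' ⊕ ipad = 5b 79 36; K' ⊕ opad = 31 13 5c.
Inner hash: sum = 91+121+54+129 = 395; mod 256 = 139 → 8b.
Outer hash (recomputed tag): sum = 49+19+92+139 = 299; mod 256 = 43 → 2b.
Recomputed tag = 2b; claimed = 2b → match.

valid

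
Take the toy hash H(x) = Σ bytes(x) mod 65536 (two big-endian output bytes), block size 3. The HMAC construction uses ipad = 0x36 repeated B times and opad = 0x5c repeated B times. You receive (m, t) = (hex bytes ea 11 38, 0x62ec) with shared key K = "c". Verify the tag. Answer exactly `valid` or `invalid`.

Key "c" = 63 is 1 byte ≤ B = 3; zero-pad to 3 bytes: K' = 63 00 00.
K' ⊕ ipad = 55 36 36; K' ⊕ opad = 3f 5c 5c.
Inner hash: sum = 85+54+54+234+17+56 = 500 → 01 f4.
Outer hash (recomputed tag): sum = 63+92+92+1+244 = 492 → 01 ec.
Recomputed tag = 01ec; claimed = 62ec → mismatch.

invalid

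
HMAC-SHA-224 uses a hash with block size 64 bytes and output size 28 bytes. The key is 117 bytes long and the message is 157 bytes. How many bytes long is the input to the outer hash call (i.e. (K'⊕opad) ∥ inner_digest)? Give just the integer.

Key is 117 > 64 bytes, so it is hashed to 28 bytes then zero-padded to 64: |K'| = 64.
Outer input = (K'⊕opad) ∥ H(inner) → 64 + 28 = 92 bytes.

92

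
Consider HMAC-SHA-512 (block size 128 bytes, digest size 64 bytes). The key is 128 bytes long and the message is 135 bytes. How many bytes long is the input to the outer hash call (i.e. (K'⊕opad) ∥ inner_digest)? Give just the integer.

Key is 128 ≤ 128 bytes, zero-padded: |K'| = 128.
Outer input = (K'⊕opad) ∥ H(inner) → 128 + 64 = 192 bytes.

192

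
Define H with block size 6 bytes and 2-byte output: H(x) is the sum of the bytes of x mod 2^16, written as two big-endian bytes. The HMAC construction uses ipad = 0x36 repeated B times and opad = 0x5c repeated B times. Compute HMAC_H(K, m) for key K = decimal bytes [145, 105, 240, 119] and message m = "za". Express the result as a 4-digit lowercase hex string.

Key decimal bytes [145, 105, 240, 119] = 91 69 f0 77 is 4 bytes ≤ B = 6; zero-pad to 6 bytes: K' = 91 69 f0 77 00 00.
K' ⊕ ipad = a7 5f c6 41 36 36.  K' ⊕ opad = cd 35 ac 2b 5c 5c.
Inner input = (K'⊕ipad) ∥ m = a7 5f c6 41 36 36 ∥ 7a 61.
Inner hash: sum = 167+95+198+65+54+54+122+97 = 852 → 03 54.
Outer input = (K'⊕opad) ∥ inner = cd 35 ac 2b 5c 5c ∥ 03 54.
Outer hash (tag): sum = 205+53+172+43+92+92+3+84 = 744 → 02 e8.

02e8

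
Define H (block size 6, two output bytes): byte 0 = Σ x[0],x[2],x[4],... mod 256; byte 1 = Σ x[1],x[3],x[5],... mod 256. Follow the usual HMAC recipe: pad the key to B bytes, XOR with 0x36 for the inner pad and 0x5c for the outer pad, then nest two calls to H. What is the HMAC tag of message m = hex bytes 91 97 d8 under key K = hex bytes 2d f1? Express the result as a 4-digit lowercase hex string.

Key hex bytes 2d f1 is 2 bytes ≤ B = 6; zero-pad to 6 bytes: K' = 2d f1 00 00 00 00.
K' ⊕ ipad = 1b c7 36 36 36 36.  K' ⊕ opad = 71 ad 5c 5c 5c 5c.
Inner input = (K'⊕ipad) ∥ m = 1b c7 36 36 36 36 ∥ 91 97 d8.
Inner hash: even-index sum = 496 mod 256 = 240; odd-index sum = 458 mod 256 = 202 → f0 ca.
Outer input = (K'⊕opad) ∥ inner = 71 ad 5c 5c 5c 5c ∥ f0 ca.
Outer hash (tag): even-index sum = 537 mod 256 = 25; odd-index sum = 559 mod 256 = 47 → 19 2f.

192f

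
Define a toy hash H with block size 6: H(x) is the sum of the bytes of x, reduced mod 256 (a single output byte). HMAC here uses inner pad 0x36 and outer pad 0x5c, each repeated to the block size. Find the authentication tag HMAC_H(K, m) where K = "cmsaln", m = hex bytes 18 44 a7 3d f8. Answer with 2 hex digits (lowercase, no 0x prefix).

Key "cmsaln" = 63 6d 73 61 6c 6e is exactly B = 6 bytes: K' = 63 6d 73 61 6c 6e.
K' ⊕ ipad = 55 5b 45 57 5a 58.  K' ⊕ opad = 3f 31 2f 3d 30 32.
Inner input = (K'⊕ipad) ∥ m = 55 5b 45 57 5a 58 ∥ 18 44 a7 3d f8.
Inner hash: sum = 85+91+69+87+90+88+24+68+167+61+248 = 1078; mod 256 = 54 → 36.
Outer input = (K'⊕opad) ∥ inner = 3f 31 2f 3d 30 32 ∥ 36.
Outer hash (tag): sum = 63+49+47+61+48+50+54 = 372; mod 256 = 116 → 74.

74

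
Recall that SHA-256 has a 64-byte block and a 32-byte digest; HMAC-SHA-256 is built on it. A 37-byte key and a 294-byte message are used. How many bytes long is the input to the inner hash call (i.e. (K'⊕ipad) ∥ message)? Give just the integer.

358

Key is 37 ≤ 64 bytes, zero-padded: |K'| = 64.
Inner input = (K'⊕ipad) ∥ m → 64 + 294 = 358 bytes.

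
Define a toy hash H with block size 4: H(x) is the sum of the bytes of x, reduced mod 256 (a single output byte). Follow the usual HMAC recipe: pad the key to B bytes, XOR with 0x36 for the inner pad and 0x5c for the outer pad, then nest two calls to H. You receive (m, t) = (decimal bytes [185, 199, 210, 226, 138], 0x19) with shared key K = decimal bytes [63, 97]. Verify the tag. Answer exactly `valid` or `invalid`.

Key decimal bytes [63, 97] = 3f 61 is 2 bytes ≤ B = 4; zero-pad to 4 bytes: K' = 3f 61 00 00.
K' ⊕ ipad = 09 57 36 36; K' ⊕ opad = 63 3d 5c 5c.
Inner hash: sum = 9+87+54+54+185+199+210+226+138 = 1162; mod 256 = 138 → 8a.
Outer hash (recomputed tag): sum = 99+61+92+92+138 = 482; mod 256 = 226 → e2.
Recomputed tag = e2; claimed = 19 → mismatch.

invalid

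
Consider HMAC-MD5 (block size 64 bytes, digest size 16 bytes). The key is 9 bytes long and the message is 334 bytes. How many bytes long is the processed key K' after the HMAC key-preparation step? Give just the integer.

64

Key is 9 ≤ 64 bytes, zero-padded: |K'| = 64.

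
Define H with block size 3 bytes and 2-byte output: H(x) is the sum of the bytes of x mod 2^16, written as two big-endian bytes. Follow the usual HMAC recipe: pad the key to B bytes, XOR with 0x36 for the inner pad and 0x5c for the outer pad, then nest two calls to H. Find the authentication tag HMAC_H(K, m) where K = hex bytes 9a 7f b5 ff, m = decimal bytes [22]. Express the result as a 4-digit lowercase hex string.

Key hex bytes 9a 7f b5 ff is 4 bytes > B = 3, so hash it first: H(key) = 02 cd, then zero-pad to 3 bytes: K' = 02 cd 00.
K' ⊕ ipad = 34 fb 36.  K' ⊕ opad = 5e 91 5c.
Inner input = (K'⊕ipad) ∥ m = 34 fb 36 ∥ 16.
Inner hash: sum = 52+251+54+22 = 379 → 01 7b.
Outer input = (K'⊕opad) ∥ inner = 5e 91 5c ∥ 01 7b.
Outer hash (tag): sum = 94+145+92+1+123 = 455 → 01 c7.

01c7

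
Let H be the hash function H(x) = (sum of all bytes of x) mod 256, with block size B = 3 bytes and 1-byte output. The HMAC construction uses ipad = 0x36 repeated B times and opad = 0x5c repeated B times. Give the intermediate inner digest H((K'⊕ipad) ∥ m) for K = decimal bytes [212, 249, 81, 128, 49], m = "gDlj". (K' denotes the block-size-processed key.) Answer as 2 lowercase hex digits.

e6

Key decimal bytes [212, 249, 81, 128, 49] = d4 f9 51 80 31 is 5 bytes > B = 3, so hash it first: H(key) = cf, then zero-pad to 3 bytes: K' = cf 00 00.
K' ⊕ ipad = f9 36 36.
Inner input = f9 36 36 ∥ 67 44 6c 6a.
Inner hash: sum = 249+54+54+103+68+108+106 = 742; mod 256 = 230 → e6.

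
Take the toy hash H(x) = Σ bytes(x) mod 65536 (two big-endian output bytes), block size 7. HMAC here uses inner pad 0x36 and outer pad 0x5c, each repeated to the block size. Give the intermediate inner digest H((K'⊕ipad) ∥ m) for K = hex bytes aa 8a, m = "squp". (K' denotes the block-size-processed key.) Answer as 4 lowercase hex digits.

Key hex bytes aa 8a is 2 bytes ≤ B = 7; zero-pad to 7 bytes: K' = aa 8a 00 00 00 00 00.
K' ⊕ ipad = 9c bc 36 36 36 36 36.
Inner input = 9c bc 36 36 36 36 36 ∥ 73 71 75 70.
Inner hash: sum = 156+188+54+54+54+54+54+115+113+117+112 = 1071 → 04 2f.

042f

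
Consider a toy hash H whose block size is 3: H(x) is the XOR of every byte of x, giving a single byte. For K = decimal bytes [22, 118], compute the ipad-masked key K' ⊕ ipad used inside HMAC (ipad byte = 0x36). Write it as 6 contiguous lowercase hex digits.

Key decimal bytes [22, 118] = 16 76 is 2 bytes ≤ B = 3; zero-pad to 3 bytes: K' = 16 76 00.
XOR each byte with 0x36: 16⊕36=20, 76⊕36=40, 00⊕36=36.

204036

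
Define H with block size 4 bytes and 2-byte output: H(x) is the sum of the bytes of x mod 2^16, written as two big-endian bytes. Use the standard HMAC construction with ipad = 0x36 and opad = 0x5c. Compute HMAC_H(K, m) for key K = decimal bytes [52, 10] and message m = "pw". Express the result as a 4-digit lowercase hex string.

Key decimal bytes [52, 10] = 34 0a is 2 bytes ≤ B = 4; zero-pad to 4 bytes: K' = 34 0a 00 00.
K' ⊕ ipad = 02 3c 36 36.  K' ⊕ opad = 68 56 5c 5c.
Inner input = (K'⊕ipad) ∥ m = 02 3c 36 36 ∥ 70 77.
Inner hash: sum = 2+60+54+54+112+119 = 401 → 01 91.
Outer input = (K'⊕opad) ∥ inner = 68 56 5c 5c ∥ 01 91.
Outer hash (tag): sum = 104+86+92+92+1+145 = 520 → 02 08.

0208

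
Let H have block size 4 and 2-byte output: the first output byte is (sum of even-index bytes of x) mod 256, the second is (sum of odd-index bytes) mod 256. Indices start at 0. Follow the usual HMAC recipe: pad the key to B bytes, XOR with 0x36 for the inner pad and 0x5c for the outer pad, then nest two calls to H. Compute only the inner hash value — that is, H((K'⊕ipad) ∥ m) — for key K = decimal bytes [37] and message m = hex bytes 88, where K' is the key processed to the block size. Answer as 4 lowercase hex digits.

Key decimal bytes [37] = 25 is 1 byte ≤ B = 4; zero-pad to 4 bytes: K' = 25 00 00 00.
K' ⊕ ipad = 13 36 36 36.
Inner input = 13 36 36 36 ∥ 88.
Inner hash: even-index sum = 209 mod 256 = 209; odd-index sum = 108 mod 256 = 108 → d1 6c.

d16c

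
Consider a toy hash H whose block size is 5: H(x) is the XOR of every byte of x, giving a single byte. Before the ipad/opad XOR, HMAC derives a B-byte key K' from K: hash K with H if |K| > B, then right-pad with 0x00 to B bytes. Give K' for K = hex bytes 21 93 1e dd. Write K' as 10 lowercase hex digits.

Key hex bytes 21 93 1e dd is 4 bytes ≤ B = 5; zero-pad to 5 bytes: K' = 21 93 1e dd 00.

21931edd00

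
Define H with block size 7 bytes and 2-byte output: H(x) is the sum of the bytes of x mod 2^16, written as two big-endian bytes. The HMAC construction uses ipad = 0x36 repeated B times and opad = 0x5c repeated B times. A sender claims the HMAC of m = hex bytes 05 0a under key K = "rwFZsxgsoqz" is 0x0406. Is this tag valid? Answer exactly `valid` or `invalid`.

Key "rwFZsxgsoqz" = 72 77 46 5a 73 78 67 73 6f 71 7a is 11 bytes > B = 7, so hash it first: H(key) = 04 a8, then zero-pad to 7 bytes: K' = 04 a8 00 00 00 00 00.
K' ⊕ ipad = 32 9e 36 36 36 36 36; K' ⊕ opad = 58 f4 5c 5c 5c 5c 5c.
Inner hash: sum = 50+158+54+54+54+54+54+5+10 = 493 → 01 ed.
Outer hash (recomputed tag): sum = 88+244+92+92+92+92+92+1+237 = 1030 → 04 06.
Recomputed tag = 0406; claimed = 0406 → match.

valid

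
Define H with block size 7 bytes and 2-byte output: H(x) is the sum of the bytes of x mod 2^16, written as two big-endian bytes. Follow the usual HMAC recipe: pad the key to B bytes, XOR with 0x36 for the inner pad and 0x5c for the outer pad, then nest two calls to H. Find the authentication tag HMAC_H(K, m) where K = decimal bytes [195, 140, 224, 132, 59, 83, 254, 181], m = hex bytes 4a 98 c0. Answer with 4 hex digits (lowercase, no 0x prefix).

Key decimal bytes [195, 140, 224, 132, 59, 83, 254, 181] = c3 8c e0 84 3b 53 fe b5 is 8 bytes > B = 7, so hash it first: H(key) = 04 f4, then zero-pad to 7 bytes: K' = 04 f4 00 00 00 00 00.
K' ⊕ ipad = 32 c2 36 36 36 36 36.  K' ⊕ opad = 58 a8 5c 5c 5c 5c 5c.
Inner input = (K'⊕ipad) ∥ m = 32 c2 36 36 36 36 36 ∥ 4a 98 c0.
Inner hash: sum = 50+194+54+54+54+54+54+74+152+192 = 932 → 03 a4.
Outer input = (K'⊕opad) ∥ inner = 58 a8 5c 5c 5c 5c 5c ∥ 03 a4.
Outer hash (tag): sum = 88+168+92+92+92+92+92+3+164 = 883 → 03 73.

0373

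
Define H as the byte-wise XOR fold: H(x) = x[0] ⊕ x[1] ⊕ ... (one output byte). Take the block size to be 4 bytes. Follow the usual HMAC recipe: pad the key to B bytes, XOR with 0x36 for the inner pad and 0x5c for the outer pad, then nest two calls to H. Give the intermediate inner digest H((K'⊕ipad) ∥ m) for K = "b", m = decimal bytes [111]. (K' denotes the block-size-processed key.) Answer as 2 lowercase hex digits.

Key "b" = 62 is 1 byte ≤ B = 4; zero-pad to 4 bytes: K' = 62 00 00 00.
K' ⊕ ipad = 54 36 36 36.
Inner input = 54 36 36 36 ∥ 6f.
Inner hash: XOR 54⊕36⊕36⊕36⊕6f = 0d.

0d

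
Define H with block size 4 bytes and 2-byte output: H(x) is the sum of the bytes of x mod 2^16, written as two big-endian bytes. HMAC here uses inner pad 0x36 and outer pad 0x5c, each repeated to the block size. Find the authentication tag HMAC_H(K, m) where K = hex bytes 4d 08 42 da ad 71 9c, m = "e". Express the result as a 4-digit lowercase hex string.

Key hex bytes 4d 08 42 da ad 71 9c is 7 bytes > B = 4, so hash it first: H(key) = 03 2b, then zero-pad to 4 bytes: K' = 03 2b 00 00.
K' ⊕ ipad = 35 1d 36 36.  K' ⊕ opad = 5f 77 5c 5c.
Inner input = (K'⊕ipad) ∥ m = 35 1d 36 36 ∥ 65.
Inner hash: sum = 53+29+54+54+101 = 291 → 01 23.
Outer input = (K'⊕opad) ∥ inner = 5f 77 5c 5c ∥ 01 23.
Outer hash (tag): sum = 95+119+92+92+1+35 = 434 → 01 b2.

01b2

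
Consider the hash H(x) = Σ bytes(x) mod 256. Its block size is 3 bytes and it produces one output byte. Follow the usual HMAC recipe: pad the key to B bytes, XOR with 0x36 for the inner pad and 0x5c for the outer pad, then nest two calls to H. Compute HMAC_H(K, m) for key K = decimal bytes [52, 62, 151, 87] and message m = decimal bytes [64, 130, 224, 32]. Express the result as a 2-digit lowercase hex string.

78

Key decimal bytes [52, 62, 151, 87] = 34 3e 97 57 is 4 bytes > B = 3, so hash it first: H(key) = 60, then zero-pad to 3 bytes: K' = 60 00 00.
K' ⊕ ipad = 56 36 36.  K' ⊕ opad = 3c 5c 5c.
Inner input = (K'⊕ipad) ∥ m = 56 36 36 ∥ 40 82 e0 20.
Inner hash: sum = 86+54+54+64+130+224+32 = 644; mod 256 = 132 → 84.
Outer input = (K'⊕opad) ∥ inner = 3c 5c 5c ∥ 84.
Outer hash (tag): sum = 60+92+92+132 = 376; mod 256 = 120 → 78.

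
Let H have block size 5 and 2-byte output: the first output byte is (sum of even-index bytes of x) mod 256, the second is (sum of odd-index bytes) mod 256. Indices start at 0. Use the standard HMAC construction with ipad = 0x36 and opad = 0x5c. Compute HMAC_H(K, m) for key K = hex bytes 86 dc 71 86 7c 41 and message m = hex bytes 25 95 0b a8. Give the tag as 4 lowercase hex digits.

e249

Key hex bytes 86 dc 71 86 7c 41 is 6 bytes > B = 5, so hash it first: H(key) = 73 a3, then zero-pad to 5 bytes: K' = 73 a3 00 00 00.
K' ⊕ ipad = 45 95 36 36 36.  K' ⊕ opad = 2f ff 5c 5c 5c.
Inner input = (K'⊕ipad) ∥ m = 45 95 36 36 36 ∥ 25 95 0b a8.
Inner hash: even-index sum = 494 mod 256 = 238; odd-index sum = 251 mod 256 = 251 → ee fb.
Outer input = (K'⊕opad) ∥ inner = 2f ff 5c 5c 5c ∥ ee fb.
Outer hash (tag): even-index sum = 482 mod 256 = 226; odd-index sum = 585 mod 256 = 73 → e2 49.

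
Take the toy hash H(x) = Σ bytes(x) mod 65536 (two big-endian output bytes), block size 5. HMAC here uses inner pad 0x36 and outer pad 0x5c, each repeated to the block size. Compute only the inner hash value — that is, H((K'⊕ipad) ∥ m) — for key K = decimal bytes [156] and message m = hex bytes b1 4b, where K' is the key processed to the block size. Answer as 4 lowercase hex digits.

Key decimal bytes [156] = 9c is 1 byte ≤ B = 5; zero-pad to 5 bytes: K' = 9c 00 00 00 00.
K' ⊕ ipad = aa 36 36 36 36.
Inner input = aa 36 36 36 36 ∥ b1 4b.
Inner hash: sum = 170+54+54+54+54+177+75 = 638 → 02 7e.

027e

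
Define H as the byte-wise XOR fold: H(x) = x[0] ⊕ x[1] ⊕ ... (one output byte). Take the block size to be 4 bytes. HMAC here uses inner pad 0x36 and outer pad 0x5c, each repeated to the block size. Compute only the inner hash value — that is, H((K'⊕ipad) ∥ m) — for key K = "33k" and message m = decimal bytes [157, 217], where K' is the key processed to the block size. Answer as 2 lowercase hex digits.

Key "33k" = 33 33 6b is 3 bytes ≤ B = 4; zero-pad to 4 bytes: K' = 33 33 6b 00.
K' ⊕ ipad = 05 05 5d 36.
Inner input = 05 05 5d 36 ∥ 9d d9.
Inner hash: XOR 05⊕05⊕5d⊕36⊕9d⊕d9 = 2f.

2f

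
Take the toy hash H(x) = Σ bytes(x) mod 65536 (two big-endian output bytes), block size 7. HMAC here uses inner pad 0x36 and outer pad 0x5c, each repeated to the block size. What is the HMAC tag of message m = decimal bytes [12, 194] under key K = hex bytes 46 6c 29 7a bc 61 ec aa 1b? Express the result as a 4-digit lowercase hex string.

Key hex bytes 46 6c 29 7a bc 61 ec aa 1b is 9 bytes > B = 7, so hash it first: H(key) = 04 23, then zero-pad to 7 bytes: K' = 04 23 00 00 00 00 00.
K' ⊕ ipad = 32 15 36 36 36 36 36.  K' ⊕ opad = 58 7f 5c 5c 5c 5c 5c.
Inner input = (K'⊕ipad) ∥ m = 32 15 36 36 36 36 36 ∥ 0c c2.
Inner hash: sum = 50+21+54+54+54+54+54+12+194 = 547 → 02 23.
Outer input = (K'⊕opad) ∥ inner = 58 7f 5c 5c 5c 5c 5c ∥ 02 23.
Outer hash (tag): sum = 88+127+92+92+92+92+92+2+35 = 712 → 02 c8.

02c8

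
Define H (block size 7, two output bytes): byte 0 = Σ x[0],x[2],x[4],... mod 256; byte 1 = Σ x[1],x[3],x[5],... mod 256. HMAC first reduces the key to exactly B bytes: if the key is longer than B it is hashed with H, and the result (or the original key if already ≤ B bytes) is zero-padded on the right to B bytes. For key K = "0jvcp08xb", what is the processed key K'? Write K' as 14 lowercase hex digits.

b0750000000000

|K| = 9 > B = 7, so first hash the key.
H(K): even-index sum = 432 mod 256 = 176; odd-index sum = 373 mod 256 = 117 → b0 75.
Zero-pad H(K) = b0 75 to 7 bytes: K' = b0 75 00 00 00 00 00.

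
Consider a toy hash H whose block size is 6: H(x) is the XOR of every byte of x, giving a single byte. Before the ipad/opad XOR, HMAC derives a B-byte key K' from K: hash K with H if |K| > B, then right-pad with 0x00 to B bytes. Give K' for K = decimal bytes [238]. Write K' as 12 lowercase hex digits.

Key decimal bytes [238] = ee is 1 byte ≤ B = 6; zero-pad to 6 bytes: K' = ee 00 00 00 00 00.

ee0000000000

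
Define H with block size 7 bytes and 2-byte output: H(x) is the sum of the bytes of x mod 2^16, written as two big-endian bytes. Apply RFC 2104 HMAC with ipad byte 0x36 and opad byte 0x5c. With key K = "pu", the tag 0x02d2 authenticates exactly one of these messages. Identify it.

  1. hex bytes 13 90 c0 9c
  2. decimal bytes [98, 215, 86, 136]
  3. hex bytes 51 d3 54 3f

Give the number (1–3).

2

Key "pu" = 70 75 is 2 bytes ≤ B = 7; zero-pad to 7 bytes: K' = 70 75 00 00 00 00 00.
K' ⊕ ipad = 46 43 36 36 36 36 36; K' ⊕ opad = 2c 29 5c 5c 5c 5c 5c.
m1: inner = H(46 43 36 36 36 36 36 13 90 c0 9c) = 03 96; tag = H(2c 29 5c 5c 5c 5c 5c 03 96) = 02ba
m2: inner = H(46 43 36 36 36 36 36 62 d7 56 88) = 03 ae; tag = H(2c 29 5c 5c 5c 5c 5c 03 ae) = 02d2 ← matches
m3: inner = H(46 43 36 36 36 36 36 51 d3 54 3f) = 03 4e; tag = H(2c 29 5c 5c 5c 5c 5c 03 4e) = 0272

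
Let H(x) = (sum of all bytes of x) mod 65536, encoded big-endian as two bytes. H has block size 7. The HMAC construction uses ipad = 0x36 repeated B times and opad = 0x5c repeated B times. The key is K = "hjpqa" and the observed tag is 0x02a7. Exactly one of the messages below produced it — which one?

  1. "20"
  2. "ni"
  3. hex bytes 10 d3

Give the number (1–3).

3

Key "hjpqa" = 68 6a 70 71 61 is 5 bytes ≤ B = 7; zero-pad to 7 bytes: K' = 68 6a 70 71 61 00 00.
K' ⊕ ipad = 5e 5c 46 47 57 36 36; K' ⊕ opad = 34 36 2c 2d 3d 5c 5c.
m1: inner = H(5e 5c 46 47 57 36 36 32 30) = 02 6c; tag = H(34 36 2c 2d 3d 5c 5c 02 6c) = 0226
m2: inner = H(5e 5c 46 47 57 36 36 6e 69) = 02 e1; tag = H(34 36 2c 2d 3d 5c 5c 02 e1) = 029b
m3: inner = H(5e 5c 46 47 57 36 36 10 d3) = 02 ed; tag = H(34 36 2c 2d 3d 5c 5c 02 ed) = 02a7 ← matches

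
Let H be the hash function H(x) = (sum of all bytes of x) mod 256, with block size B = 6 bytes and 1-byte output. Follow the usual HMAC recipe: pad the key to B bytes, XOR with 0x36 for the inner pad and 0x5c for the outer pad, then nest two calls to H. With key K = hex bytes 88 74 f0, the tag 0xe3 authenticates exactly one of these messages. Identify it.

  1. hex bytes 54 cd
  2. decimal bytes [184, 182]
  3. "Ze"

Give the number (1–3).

Key hex bytes 88 74 f0 is 3 bytes ≤ B = 6; zero-pad to 6 bytes: K' = 88 74 f0 00 00 00.
K' ⊕ ipad = be 42 c6 36 36 36; K' ⊕ opad = d4 28 ac 5c 5c 5c.
m1: inner = H(be 42 c6 36 36 36 54 cd) = 89; tag = H(d4 28 ac 5c 5c 5c 89) = 45
m2: inner = H(be 42 c6 36 36 36 b8 b6) = d6; tag = H(d4 28 ac 5c 5c 5c d6) = 92
m3: inner = H(be 42 c6 36 36 36 5a 65) = 27; tag = H(d4 28 ac 5c 5c 5c 27) = e3 ← matches

3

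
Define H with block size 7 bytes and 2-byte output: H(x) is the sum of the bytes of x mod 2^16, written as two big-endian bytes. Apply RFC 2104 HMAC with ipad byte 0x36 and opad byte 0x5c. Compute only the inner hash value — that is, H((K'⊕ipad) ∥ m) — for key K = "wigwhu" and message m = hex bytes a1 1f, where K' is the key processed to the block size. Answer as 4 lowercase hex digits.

02c9

Key "wigwhu" = 77 69 67 77 68 75 is 6 bytes ≤ B = 7; zero-pad to 7 bytes: K' = 77 69 67 77 68 75 00.
K' ⊕ ipad = 41 5f 51 41 5e 43 36.
Inner input = 41 5f 51 41 5e 43 36 ∥ a1 1f.
Inner hash: sum = 65+95+81+65+94+67+54+161+31 = 713 → 02 c9.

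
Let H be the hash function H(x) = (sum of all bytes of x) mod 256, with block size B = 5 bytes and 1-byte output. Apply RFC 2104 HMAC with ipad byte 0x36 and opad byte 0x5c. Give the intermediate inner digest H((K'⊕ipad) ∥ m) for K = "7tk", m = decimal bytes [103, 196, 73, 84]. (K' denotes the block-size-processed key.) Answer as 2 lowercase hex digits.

d4

Key "7tk" = 37 74 6b is 3 bytes ≤ B = 5; zero-pad to 5 bytes: K' = 37 74 6b 00 00.
K' ⊕ ipad = 01 42 5d 36 36.
Inner input = 01 42 5d 36 36 ∥ 67 c4 49 54.
Inner hash: sum = 1+66+93+54+54+103+196+73+84 = 724; mod 256 = 212 → d4.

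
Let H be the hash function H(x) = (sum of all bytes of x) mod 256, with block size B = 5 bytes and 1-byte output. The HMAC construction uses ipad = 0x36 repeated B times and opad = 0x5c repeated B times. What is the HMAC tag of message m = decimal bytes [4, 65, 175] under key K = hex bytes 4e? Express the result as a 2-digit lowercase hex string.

Key hex bytes 4e is 1 byte ≤ B = 5; zero-pad to 5 bytes: K' = 4e 00 00 00 00.
K' ⊕ ipad = 78 36 36 36 36.  K' ⊕ opad = 12 5c 5c 5c 5c.
Inner input = (K'⊕ipad) ∥ m = 78 36 36 36 36 ∥ 04 41 af.
Inner hash: sum = 120+54+54+54+54+4+65+175 = 580; mod 256 = 68 → 44.
Outer input = (K'⊕opad) ∥ inner = 12 5c 5c 5c 5c ∥ 44.
Outer hash (tag): sum = 18+92+92+92+92+68 = 454; mod 256 = 198 → c6.

c6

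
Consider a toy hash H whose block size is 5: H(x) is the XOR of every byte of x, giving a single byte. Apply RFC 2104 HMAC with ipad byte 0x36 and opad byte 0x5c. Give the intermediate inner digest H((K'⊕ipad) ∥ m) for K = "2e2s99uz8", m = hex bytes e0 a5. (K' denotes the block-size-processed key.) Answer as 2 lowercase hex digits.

Key "2e2s99uz8" = 32 65 32 73 39 39 75 7a 38 is 9 bytes > B = 5, so hash it first: H(key) = 21, then zero-pad to 5 bytes: K' = 21 00 00 00 00.
K' ⊕ ipad = 17 36 36 36 36.
Inner input = 17 36 36 36 36 ∥ e0 a5.
Inner hash: XOR 17⊕36⊕36⊕36⊕36⊕e0⊕a5 = 52.

52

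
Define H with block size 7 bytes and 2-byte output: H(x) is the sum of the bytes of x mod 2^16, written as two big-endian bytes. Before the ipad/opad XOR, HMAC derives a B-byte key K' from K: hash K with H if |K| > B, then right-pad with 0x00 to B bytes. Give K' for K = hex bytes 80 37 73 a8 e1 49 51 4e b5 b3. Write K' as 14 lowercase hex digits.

05030000000000

|K| = 10 > B = 7, so first hash the key.
H(K): sum = 128+55+115+168+225+73+81+78+181+179 = 1283 → 05 03.
Zero-pad H(K) = 05 03 to 7 bytes: K' = 05 03 00 00 00 00 00.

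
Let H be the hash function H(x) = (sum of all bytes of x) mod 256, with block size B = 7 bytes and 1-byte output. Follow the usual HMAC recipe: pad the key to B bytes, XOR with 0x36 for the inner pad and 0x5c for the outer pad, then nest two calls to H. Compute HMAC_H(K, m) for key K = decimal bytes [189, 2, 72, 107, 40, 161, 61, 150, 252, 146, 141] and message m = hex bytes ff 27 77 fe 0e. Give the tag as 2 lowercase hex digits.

a9

Key decimal bytes [189, 2, 72, 107, 40, 161, 61, 150, 252, 146, 141] = bd 02 48 6b 28 a1 3d 96 fc 92 8d is 11 bytes > B = 7, so hash it first: H(key) = 29, then zero-pad to 7 bytes: K' = 29 00 00 00 00 00 00.
K' ⊕ ipad = 1f 36 36 36 36 36 36.  K' ⊕ opad = 75 5c 5c 5c 5c 5c 5c.
Inner input = (K'⊕ipad) ∥ m = 1f 36 36 36 36 36 36 ∥ ff 27 77 fe 0e.
Inner hash: sum = 31+54+54+54+54+54+54+255+39+119+254+14 = 1036; mod 256 = 12 → 0c.
Outer input = (K'⊕opad) ∥ inner = 75 5c 5c 5c 5c 5c 5c ∥ 0c.
Outer hash (tag): sum = 117+92+92+92+92+92+92+12 = 681; mod 256 = 169 → a9.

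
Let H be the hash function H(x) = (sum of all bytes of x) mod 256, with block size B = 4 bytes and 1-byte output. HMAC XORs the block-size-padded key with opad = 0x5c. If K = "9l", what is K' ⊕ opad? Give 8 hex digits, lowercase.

Key "9l" = 39 6c is 2 bytes ≤ B = 4; zero-pad to 4 bytes: K' = 39 6c 00 00.
XOR each byte with 0x5c: 39⊕5c=65, 6c⊕5c=30, 00⊕5c=5c, 00⊕5c=5c.

65305c5c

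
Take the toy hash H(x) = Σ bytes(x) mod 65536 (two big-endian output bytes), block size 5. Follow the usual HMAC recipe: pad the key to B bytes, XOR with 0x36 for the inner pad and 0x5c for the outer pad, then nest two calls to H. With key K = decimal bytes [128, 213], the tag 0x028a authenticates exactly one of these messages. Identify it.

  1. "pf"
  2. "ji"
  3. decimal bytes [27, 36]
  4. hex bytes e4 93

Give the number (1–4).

Key decimal bytes [128, 213] = 80 d5 is 2 bytes ≤ B = 5; zero-pad to 5 bytes: K' = 80 d5 00 00 00.
K' ⊕ ipad = b6 e3 36 36 36; K' ⊕ opad = dc 89 5c 5c 5c.
m1: inner = H(b6 e3 36 36 36 70 66) = 03 11; tag = H(dc 89 5c 5c 5c 03 11) = 028d
m2: inner = H(b6 e3 36 36 36 6a 69) = 03 0e; tag = H(dc 89 5c 5c 5c 03 0e) = 028a ← matches
m3: inner = H(b6 e3 36 36 36 1b 24) = 02 7a; tag = H(dc 89 5c 5c 5c 02 7a) = 02f5
m4: inner = H(b6 e3 36 36 36 e4 93) = 03 b2; tag = H(dc 89 5c 5c 5c 03 b2) = 032e

2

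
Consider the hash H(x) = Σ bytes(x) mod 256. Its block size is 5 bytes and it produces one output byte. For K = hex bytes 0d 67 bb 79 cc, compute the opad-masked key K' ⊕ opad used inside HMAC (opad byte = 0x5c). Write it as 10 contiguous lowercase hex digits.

513be72590

Key hex bytes 0d 67 bb 79 cc is exactly B = 5 bytes: K' = 0d 67 bb 79 cc.
XOR each byte with 0x5c: 0d⊕5c=51, 67⊕5c=3b, bb⊕5c=e7, 79⊕5c=25, cc⊕5c=90.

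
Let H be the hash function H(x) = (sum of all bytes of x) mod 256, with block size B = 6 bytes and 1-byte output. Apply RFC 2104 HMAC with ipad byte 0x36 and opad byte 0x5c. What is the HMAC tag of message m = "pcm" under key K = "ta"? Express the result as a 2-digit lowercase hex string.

86

Key "ta" = 74 61 is 2 bytes ≤ B = 6; zero-pad to 6 bytes: K' = 74 61 00 00 00 00.
K' ⊕ ipad = 42 57 36 36 36 36.  K' ⊕ opad = 28 3d 5c 5c 5c 5c.
Inner input = (K'⊕ipad) ∥ m = 42 57 36 36 36 36 ∥ 70 63 6d.
Inner hash: sum = 66+87+54+54+54+54+112+99+109 = 689; mod 256 = 177 → b1.
Outer input = (K'⊕opad) ∥ inner = 28 3d 5c 5c 5c 5c ∥ b1.
Outer hash (tag): sum = 40+61+92+92+92+92+177 = 646; mod 256 = 134 → 86.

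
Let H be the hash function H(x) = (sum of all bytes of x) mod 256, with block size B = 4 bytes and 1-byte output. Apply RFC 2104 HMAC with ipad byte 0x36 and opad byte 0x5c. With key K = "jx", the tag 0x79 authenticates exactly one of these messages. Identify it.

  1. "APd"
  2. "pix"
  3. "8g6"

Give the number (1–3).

2

Key "jx" = 6a 78 is 2 bytes ≤ B = 4; zero-pad to 4 bytes: K' = 6a 78 00 00.
K' ⊕ ipad = 5c 4e 36 36; K' ⊕ opad = 36 24 5c 5c.
m1: inner = H(5c 4e 36 36 41 50 64) = 0b; tag = H(36 24 5c 5c 0b) = 1d
m2: inner = H(5c 4e 36 36 70 69 78) = 67; tag = H(36 24 5c 5c 67) = 79 ← matches
m3: inner = H(5c 4e 36 36 38 67 36) = eb; tag = H(36 24 5c 5c eb) = fd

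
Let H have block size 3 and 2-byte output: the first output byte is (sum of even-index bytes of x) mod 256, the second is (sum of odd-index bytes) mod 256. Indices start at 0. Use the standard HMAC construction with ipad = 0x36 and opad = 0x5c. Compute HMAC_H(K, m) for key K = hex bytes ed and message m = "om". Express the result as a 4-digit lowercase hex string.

b2da

Key hex bytes ed is 1 byte ≤ B = 3; zero-pad to 3 bytes: K' = ed 00 00.
K' ⊕ ipad = db 36 36.  K' ⊕ opad = b1 5c 5c.
Inner input = (K'⊕ipad) ∥ m = db 36 36 ∥ 6f 6d.
Inner hash: even-index sum = 382 mod 256 = 126; odd-index sum = 165 mod 256 = 165 → 7e a5.
Outer input = (K'⊕opad) ∥ inner = b1 5c 5c ∥ 7e a5.
Outer hash (tag): even-index sum = 434 mod 256 = 178; odd-index sum = 218 mod 256 = 218 → b2 da.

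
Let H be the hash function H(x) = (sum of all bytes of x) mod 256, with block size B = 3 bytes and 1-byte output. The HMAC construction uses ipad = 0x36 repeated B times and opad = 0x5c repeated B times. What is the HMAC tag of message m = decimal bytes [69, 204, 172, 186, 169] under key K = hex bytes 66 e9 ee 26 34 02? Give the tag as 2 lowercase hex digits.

Key hex bytes 66 e9 ee 26 34 02 is 6 bytes > B = 3, so hash it first: H(key) = 99, then zero-pad to 3 bytes: K' = 99 00 00.
K' ⊕ ipad = af 36 36.  K' ⊕ opad = c5 5c 5c.
Inner input = (K'⊕ipad) ∥ m = af 36 36 ∥ 45 cc ac ba a9.
Inner hash: sum = 175+54+54+69+204+172+186+169 = 1083; mod 256 = 59 → 3b.
Outer input = (K'⊕opad) ∥ inner = c5 5c 5c ∥ 3b.
Outer hash (tag): sum = 197+92+92+59 = 440; mod 256 = 184 → b8.

b8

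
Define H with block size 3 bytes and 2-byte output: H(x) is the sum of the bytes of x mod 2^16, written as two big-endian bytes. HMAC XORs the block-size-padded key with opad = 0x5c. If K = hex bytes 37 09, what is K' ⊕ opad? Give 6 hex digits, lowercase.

6b555c

Key hex bytes 37 09 is 2 bytes ≤ B = 3; zero-pad to 3 bytes: K' = 37 09 00.
XOR each byte with 0x5c: 37⊕5c=6b, 09⊕5c=55, 00⊕5c=5c.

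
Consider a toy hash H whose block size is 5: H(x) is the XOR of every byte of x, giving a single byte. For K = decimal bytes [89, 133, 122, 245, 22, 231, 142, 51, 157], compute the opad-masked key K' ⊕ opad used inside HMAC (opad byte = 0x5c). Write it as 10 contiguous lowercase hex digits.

Key decimal bytes [89, 133, 122, 245, 22, 231, 142, 51, 157] = 59 85 7a f5 16 e7 8e 33 9d is 9 bytes > B = 5, so hash it first: H(key) = 82, then zero-pad to 5 bytes: K' = 82 00 00 00 00.
XOR each byte with 0x5c: 82⊕5c=de, 00⊕5c=5c, 00⊕5c=5c, 00⊕5c=5c, 00⊕5c=5c.

de5c5c5c5c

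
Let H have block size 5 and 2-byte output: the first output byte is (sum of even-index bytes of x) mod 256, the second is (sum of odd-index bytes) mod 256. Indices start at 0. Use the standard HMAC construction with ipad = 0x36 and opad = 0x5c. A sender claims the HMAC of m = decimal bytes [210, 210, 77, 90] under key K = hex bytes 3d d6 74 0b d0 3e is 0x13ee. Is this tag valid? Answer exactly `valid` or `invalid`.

Key hex bytes 3d d6 74 0b d0 3e is 6 bytes > B = 5, so hash it first: H(key) = 81 1f, then zero-pad to 5 bytes: K' = 81 1f 00 00 00.
K' ⊕ ipad = b7 29 36 36 36; K' ⊕ opad = dd 43 5c 5c 5c.
Inner hash: even-index sum = 591 mod 256 = 79; odd-index sum = 382 mod 256 = 126 → 4f 7e.
Outer hash (recomputed tag): even-index sum = 531 mod 256 = 19; odd-index sum = 238 mod 256 = 238 → 13 ee.
Recomputed tag = 13ee; claimed = 13ee → match.

valid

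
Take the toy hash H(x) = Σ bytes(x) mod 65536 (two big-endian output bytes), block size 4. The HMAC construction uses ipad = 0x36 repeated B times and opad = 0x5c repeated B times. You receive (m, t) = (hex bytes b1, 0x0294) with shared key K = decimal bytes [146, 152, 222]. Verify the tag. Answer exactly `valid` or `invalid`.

Key decimal bytes [146, 152, 222] = 92 98 de is 3 bytes ≤ B = 4; zero-pad to 4 bytes: K' = 92 98 de 00.
K' ⊕ ipad = a4 ae e8 36; K' ⊕ opad = ce c4 82 5c.
Inner hash: sum = 164+174+232+54+177 = 801 → 03 21.
Outer hash (recomputed tag): sum = 206+196+130+92+3+33 = 660 → 02 94.
Recomputed tag = 0294; claimed = 0294 → match.

valid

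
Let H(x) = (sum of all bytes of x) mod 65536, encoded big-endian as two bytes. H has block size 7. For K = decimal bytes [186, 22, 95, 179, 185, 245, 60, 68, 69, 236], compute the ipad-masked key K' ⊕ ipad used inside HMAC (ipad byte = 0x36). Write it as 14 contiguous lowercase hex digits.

Key decimal bytes [186, 22, 95, 179, 185, 245, 60, 68, 69, 236] = ba 16 5f b3 b9 f5 3c 44 45 ec is 10 bytes > B = 7, so hash it first: H(key) = 05 41, then zero-pad to 7 bytes: K' = 05 41 00 00 00 00 00.
XOR each byte with 0x36: 05⊕36=33, 41⊕36=77, 00⊕36=36, 00⊕36=36, 00⊕36=36, 00⊕36=36, 00⊕36=36.

33773636363636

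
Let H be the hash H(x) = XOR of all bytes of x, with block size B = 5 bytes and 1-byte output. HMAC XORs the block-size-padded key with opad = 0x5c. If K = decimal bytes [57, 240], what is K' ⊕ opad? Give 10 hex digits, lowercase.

65ac5c5c5c

Key decimal bytes [57, 240] = 39 f0 is 2 bytes ≤ B = 5; zero-pad to 5 bytes: K' = 39 f0 00 00 00.
XOR each byte with 0x5c: 39⊕5c=65, f0⊕5c=ac, 00⊕5c=5c, 00⊕5c=5c, 00⊕5c=5c.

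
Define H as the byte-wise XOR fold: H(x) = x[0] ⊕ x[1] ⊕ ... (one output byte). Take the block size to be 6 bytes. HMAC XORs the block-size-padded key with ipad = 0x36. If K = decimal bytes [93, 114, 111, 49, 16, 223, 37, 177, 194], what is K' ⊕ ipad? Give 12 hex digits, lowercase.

Key decimal bytes [93, 114, 111, 49, 16, 223, 37, 177, 194] = 5d 72 6f 31 10 df 25 b1 c2 is 9 bytes > B = 6, so hash it first: H(key) = e8, then zero-pad to 6 bytes: K' = e8 00 00 00 00 00.
XOR each byte with 0x36: e8⊕36=de, 00⊕36=36, 00⊕36=36, 00⊕36=36, 00⊕36=36, 00⊕36=36.

de3636363636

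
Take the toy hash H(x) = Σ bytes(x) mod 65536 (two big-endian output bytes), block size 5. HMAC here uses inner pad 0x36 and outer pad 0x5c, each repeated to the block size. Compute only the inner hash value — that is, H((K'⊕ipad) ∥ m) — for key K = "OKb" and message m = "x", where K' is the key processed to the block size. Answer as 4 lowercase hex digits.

022e

Key "OKb" = 4f 4b 62 is 3 bytes ≤ B = 5; zero-pad to 5 bytes: K' = 4f 4b 62 00 00.
K' ⊕ ipad = 79 7d 54 36 36.
Inner input = 79 7d 54 36 36 ∥ 78.
Inner hash: sum = 121+125+84+54+54+120 = 558 → 02 2e.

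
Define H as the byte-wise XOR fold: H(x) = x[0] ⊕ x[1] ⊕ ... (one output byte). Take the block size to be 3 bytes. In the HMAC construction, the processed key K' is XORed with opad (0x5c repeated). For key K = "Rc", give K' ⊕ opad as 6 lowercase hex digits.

0e3f5c

Key "Rc" = 52 63 is 2 bytes ≤ B = 3; zero-pad to 3 bytes: K' = 52 63 00.
XOR each byte with 0x5c: 52⊕5c=0e, 63⊕5c=3f, 00⊕5c=5c.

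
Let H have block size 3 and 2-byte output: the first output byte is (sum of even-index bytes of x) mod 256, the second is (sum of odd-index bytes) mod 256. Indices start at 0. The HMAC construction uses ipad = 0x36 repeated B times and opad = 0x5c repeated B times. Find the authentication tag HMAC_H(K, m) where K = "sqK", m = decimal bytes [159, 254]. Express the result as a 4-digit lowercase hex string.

Key "sqK" = 73 71 4b is exactly B = 3 bytes: K' = 73 71 4b.
K' ⊕ ipad = 45 47 7d.  K' ⊕ opad = 2f 2d 17.
Inner input = (K'⊕ipad) ∥ m = 45 47 7d ∥ 9f fe.
Inner hash: even-index sum = 448 mod 256 = 192; odd-index sum = 230 mod 256 = 230 → c0 e6.
Outer input = (K'⊕opad) ∥ inner = 2f 2d 17 ∥ c0 e6.
Outer hash (tag): even-index sum = 300 mod 256 = 44; odd-index sum = 237 mod 256 = 237 → 2c ed.

2ced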